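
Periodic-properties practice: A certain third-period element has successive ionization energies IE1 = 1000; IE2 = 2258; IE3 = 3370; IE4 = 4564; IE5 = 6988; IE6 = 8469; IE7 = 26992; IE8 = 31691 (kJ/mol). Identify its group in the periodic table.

Group 16

Look for the largest jump between consecutive ionization energies: IE7/IE6 ≈ 3.2, far larger than any earlier ratio.
That jump marks the point where a core electron is being removed. So the atom has 6 valence electrons.
A main-group element with 6 valence electrons is in group 16.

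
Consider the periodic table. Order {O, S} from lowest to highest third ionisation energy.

IE_3 is the cost of taking one more electron from the +2 cation: O²⁺ still has 4 valence electrons; S²⁺ still has 4 valence electrons.
All are still removing valence electrons, so compare the +2 ions as you would atoms: IE_3 generally rises across a period (higher Z_eff) and falls down a group (larger shell), subject to the usual subshell exceptions.
Valence configurations: O²⁺ [He]2s²2p², S²⁺ [Ne]3s²3p².
The numbers (kJ/mol): O 5300, S 3357.
So the third ionization energies run S < O.

S, O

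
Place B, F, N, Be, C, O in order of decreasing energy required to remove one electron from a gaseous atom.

IE₁ increases left→right with effective nuclear charge and decreases top→bottom as the valence shell moves farther out.
All lie in period 2; the across-period trend (first ionization energy increases left to right) applies, with the exception below.
Note the exception: Be has a higher first ionization energy than B, contrary to the simple trend — removing B's lone 2p electron is easier than breaking Be's filled 2s².
Note the exception: N has a higher first ionization energy than O, contrary to the simple trend — pairing an electron in O's 2p⁴ costs repulsion energy, so O ionizes more easily than half-filled N (2p³).
Tabulated first ionization energy (kJ/mol): Be 900, B 801, C 1086, N 1402, O 1314, F 1681.
So from highest to lowest: F > N > O > C > Be > B.

F, N, O, C, Be, B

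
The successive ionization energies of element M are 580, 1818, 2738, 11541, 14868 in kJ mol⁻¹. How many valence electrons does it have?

Look for the largest jump between consecutive ionization energies: IE4/IE3 ≈ 4.2, far larger than any earlier ratio.
That jump marks the point where a core electron is being removed. So the atom has 3 valence electrons.

3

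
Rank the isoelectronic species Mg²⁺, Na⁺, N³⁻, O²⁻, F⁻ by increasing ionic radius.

Mg²⁺ < Na⁺ < F⁻ < O²⁻ < N³⁻

All of these have 10 electrons, so size is governed by nuclear charge alone: the more protons, the stronger the pull on the same electron cloud, and the smaller the ion.
Nuclear charges: Mg²⁺ (Z=12), Na⁺ (Z=11), F⁻ (Z=9), O²⁻ (Z=8), N³⁻ (Z=7).
Smallest to largest: Mg²⁺ < Na⁺ < F⁻ < O²⁻ < N³⁻.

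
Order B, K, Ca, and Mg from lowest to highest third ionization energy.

IE_3 is the cost of taking one more electron from the +2 cation: B²⁺ still has 1 valence electron; K²⁺ is already 1 electron into the core; Ca²⁺ is the bare [Ar] core; Mg²⁺ is the bare [Ne] core.
Pulling an electron out of a noble-gas core costs far more than removing a remaining valence electron, so K, Ca and Mg sit at the high end of IE_3.
Approximate IE_3 values (kJ/mol): B 3660, K 4420, Ca 4912, Mg 7733.
Hence IE_3: B < K < Ca < Mg.

B < K < Ca < Mg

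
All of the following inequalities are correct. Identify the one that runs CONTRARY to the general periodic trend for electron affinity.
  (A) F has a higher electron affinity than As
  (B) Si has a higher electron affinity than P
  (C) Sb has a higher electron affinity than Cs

(B)

The general trend: electron affinity increases across a period and decreases down a group.
(A) F (period 2, group 17) vs As (period 4, group 15): the stated order agrees with the simple trend.
(B) Si (period 3, group 14) vs P (period 3, group 15): the stated order contradicts the simple trend.
(C) Sb (period 5, group 15) vs Cs (period 6, group 1): the stated order agrees with the simple trend.
The exception is (B): adding an electron to P's half-filled 3p³ is unfavourable, so Si (3p²) has the more exothermic EA.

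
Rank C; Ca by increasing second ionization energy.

Ca, C

IE_2 is the cost of taking one more electron from the +1 cation: C⁺ still has 3 valence electrons; Ca⁺ still has 1 valence electron.
All are still removing valence electrons, so compare the +1 ions as you would atoms: IE_2 generally rises across a period (higher Z_eff) and falls down a group (larger shell), subject to the usual subshell exceptions.
Valence configurations: C⁺ [He]2s²2p¹, Ca⁺ [Ar]4s¹.
Approximate IE_2 values (kJ/mol): C 2353, Ca 1145.
So the second ionization energies run Ca < C.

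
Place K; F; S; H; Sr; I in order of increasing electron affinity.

Sr < K < H < S < I < F

H is in period 1, group 1; F is in period 2, group 17; S is in period 3, group 16; K is in period 4, group 1; Sr is in period 5, group 2; I is in period 5, group 17.
Electron affinity generally becomes more exothermic across a period toward the halogens and less exothermic down a group.
These span different periods and groups, so the two trends combine.
K > Sr: the two effects oppose for this pair; the down-group effect wins (48 vs 5 kJ/mol).
H > K: they share group 1; the group trend gives H the larger value.
S > H: period and group pull opposite ways; the across-period shift dominates (200 vs 73 kJ/mol).
I > S: period and group pull opposite ways; the across-period shift dominates (295 vs 200 kJ/mol).
F > I: they share group 17; the group trend gives F the larger value.
Tabulated electron affinity (kJ/mol): H 73, F 328, S 200, K 48, Sr 5, I 295.
So from lowest to highest: Sr < K < H < S < I < F.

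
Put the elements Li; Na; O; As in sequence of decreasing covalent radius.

Li is in period 2, group 1; O is in period 2, group 16; Na is in period 3, group 1; As is in period 4, group 15.
Radius decreases left→right (rising Z_eff, same n) and increases top→bottom (higher n).
Here both period and group differ, so the two effects have to be weighed against each other.
As > O: both effects reinforce here, so As is clearly the larger of the two.
Li > As: the two effects oppose for this pair; the across-period effect wins (133 vs 121 pm).
Na > Li: they share group 1; the group trend gives Na the larger value.
Tabulated atomic radius (pm): Li 133, O 63, Na 155, As 121.
So from largest to smallest: Na > Li > As > O.

Na > Li > As > O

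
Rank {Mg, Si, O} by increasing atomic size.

Atomic radius shrinks across a period as nuclear charge pulls the same shell inward, and grows down a group as new shells are added.
Here both period and group differ, so the two effects have to be weighed against each other.
Si > O: both effects reinforce here, so Si is clearly the larger of the two.
Mg > Si: both are in period 3; the period trend gives Mg the larger value.
Tabulated atomic radius (pm): O 63, Mg 139, Si 116.
So from smallest to largest: O < Si < Mg.

O < Si < Mg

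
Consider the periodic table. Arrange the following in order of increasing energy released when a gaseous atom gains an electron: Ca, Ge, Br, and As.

Ca is in period 4, group 2; Ge is in period 4, group 14; As is in period 4, group 15; Br is in period 4, group 17.
Atoms with high Z_eff and room in the valence shell (especially the halogens) have the most exothermic electron affinities.
All lie in period 4; the across-period trend (electron affinity increases left to right) applies, with the exception below.
Note the exception: Ge has a higher electron affinity than As, contrary to the simple trend — adding an electron to As's half-filled 4p³ is unfavourable, so Ge (4p²) has the more exothermic EA.
Approximate values (kJ/mol): Ca 2, Ge 119, As 78, Br 325.
So from lowest to highest: Ca < As < Ge < Br.

Ca < As < Ge < Br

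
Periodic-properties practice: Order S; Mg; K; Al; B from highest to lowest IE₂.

K, B, S, Al, Mg

IE_2 is the cost of taking one more electron from the +1 cation: S⁺ still has 5 valence electrons; Mg⁺ still has 1 valence electron; K⁺ is the bare [Ar] core; Al⁺ still has 2 valence electrons; B⁺ still has 2 valence electrons.
Pulling an electron out of a noble-gas core costs far more than removing a remaining valence electron, so K sits at the high end of IE_2.
Valence configurations: S⁺ [Ne]3s²3p³, Mg⁺ [Ne]3s¹, Al⁺ [Ne]3s², B⁺ [He]2s².
Tabulated IE_2 (kJ/mol): S 2252, Mg 1451, K 3052, Al 1817, B 2427.
Overall IE_2 order: Mg < Al < S < B < K.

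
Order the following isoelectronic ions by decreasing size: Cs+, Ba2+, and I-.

All of these have 54 electrons, so size is governed by nuclear charge alone: the more protons, the stronger the pull on the same electron cloud, and the smaller the ion.
Nuclear charges: Ba2+ (Z=56), Cs+ (Z=55), I- (Z=53).
Largest to smallest: I- > Cs+ > Ba2+.

I-, Cs+, Ba2+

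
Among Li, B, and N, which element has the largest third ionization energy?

Li

Consider each +2 ion: Li²⁺ is already 1 electron into the core; B²⁺ still has 1 valence electron; N²⁺ still has 3 valence electrons.
Core electrons are held far more tightly than valence electrons, so Li tops the IE_3 order.
Valence configurations: B²⁺ [He]2s¹, N²⁺ [He]2s²2p¹.
Tabulated IE_3 (kJ/mol): Li 11815, B 3660, N 4578.
Putting it together, IE_3: B < N < Li.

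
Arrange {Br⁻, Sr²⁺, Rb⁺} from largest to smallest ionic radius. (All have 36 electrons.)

Br⁻, Rb⁺, Sr²⁺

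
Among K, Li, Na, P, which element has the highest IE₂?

Li

After 1 electron has been removed, what remains? K⁺ is the bare [Ar] core; Li⁺ is the bare [He] core; Na⁺ is the bare [Ne] core; P⁺ still has 4 valence electrons.
Core electrons are held far more tightly than valence electrons, so K, Na and Li top the IE_2 order.
Approximate IE_2 values (kJ/mol): K 3052, Li 7298, Na 4562, P 1907.
Putting it together, IE_2: P < K < Na < Li.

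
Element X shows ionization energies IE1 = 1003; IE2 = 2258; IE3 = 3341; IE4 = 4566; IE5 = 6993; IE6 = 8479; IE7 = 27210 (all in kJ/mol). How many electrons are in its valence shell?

6

Look for the largest jump between consecutive ionization energies: IE7/IE6 ≈ 3.2, far larger than any earlier ratio.
That jump marks the point where a core electron is being removed. So the atom has 6 valence electrons.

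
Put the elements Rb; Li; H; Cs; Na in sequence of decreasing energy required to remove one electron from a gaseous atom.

H is in period 1, group 1; Li is in period 2, group 1; Na is in period 3, group 1; Rb is in period 5, group 1; Cs is in period 6, group 1.
Across a period the outer electron is held more tightly (higher IE₁); down a group it sits in a higher shell, more shielded, and comes off more easily.
All are in group 1, so first ionization energy increases up the group.
So from highest to lowest: H > Li > Na > Rb > Cs.

H > Li > Na > Rb > Cs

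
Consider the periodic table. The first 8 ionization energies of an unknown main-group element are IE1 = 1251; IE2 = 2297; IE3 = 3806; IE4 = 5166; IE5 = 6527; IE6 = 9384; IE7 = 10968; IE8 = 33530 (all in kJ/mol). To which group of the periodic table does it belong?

Group 17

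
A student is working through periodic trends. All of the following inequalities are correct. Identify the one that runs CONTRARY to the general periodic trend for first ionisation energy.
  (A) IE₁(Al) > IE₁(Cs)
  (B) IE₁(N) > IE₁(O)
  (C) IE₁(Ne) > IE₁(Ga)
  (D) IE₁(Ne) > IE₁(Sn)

(B)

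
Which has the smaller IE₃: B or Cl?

B

Consider each +2 ion: B²⁺ still has 1 valence electron; Cl²⁺ still has 5 valence electrons.
All are still removing valence electrons, so compare the +2 ions as you would atoms: IE_3 generally rises across a period (higher Z_eff) and falls down a group (larger shell), subject to the usual subshell exceptions.
Valence configurations: B²⁺ [He]2s¹, Cl²⁺ [Ne]3s²3p³.
Tabulated IE_3 (kJ/mol): B 3660, Cl 3822.
Putting it together, IE_3: B < Cl.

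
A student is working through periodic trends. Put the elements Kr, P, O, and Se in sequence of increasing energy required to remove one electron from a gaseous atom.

Se < P < O < Kr

O is in period 2, group 16; P is in period 3, group 15; Se is in period 4, group 16; Kr is in period 4, group 18.
Across a period the outer electron is held more tightly (higher IE₁); down a group it sits in a higher shell, more shielded, and comes off more easily.
Here both period and group differ, so the two effects have to be weighed against each other.
P > Se: period and group pull opposite ways; the down-group shift dominates (1012 vs 941 kJ/mol).
O > P: both effects reinforce here, so O is clearly the higher of the two.
Kr > O: period and group pull opposite ways; the across-period shift dominates (1351 vs 1314 kJ/mol).
For reference (kJ/mol): O 1314, P 1012, Se 941, Kr 1351.
So from lowest to highest: Se < P < O < Kr.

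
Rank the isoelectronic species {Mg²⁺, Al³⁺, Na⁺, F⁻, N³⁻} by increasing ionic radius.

Al³⁺ < Mg²⁺ < Na⁺ < F⁻ < N³⁻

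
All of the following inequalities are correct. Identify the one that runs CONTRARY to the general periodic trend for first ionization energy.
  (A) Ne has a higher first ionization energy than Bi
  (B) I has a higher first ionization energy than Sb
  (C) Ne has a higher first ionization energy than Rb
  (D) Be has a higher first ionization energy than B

(D)

The general trend: first ionization energy increases across a period and decreases down a group.
(A) Ne (period 2, group 18) vs Bi (period 6, group 15): the stated order agrees with the simple trend.
(B) I (period 5, group 17) vs Sb (period 5, group 15): the stated order agrees with the simple trend.
(C) Ne (period 2, group 18) vs Rb (period 5, group 1): the stated order agrees with the simple trend.
(D) Be (period 2, group 2) vs B (period 2, group 13): the stated order contradicts the simple trend.
The exception is (D): removing B's lone 2p electron is easier than breaking Be's filled 2s².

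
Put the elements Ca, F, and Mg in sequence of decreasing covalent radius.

Ca, Mg, F

F is in period 2, group 17; Mg is in period 3, group 2; Ca is in period 4, group 2.
Moving right in a period, electrons are added to the same shell under a stronger nuclear pull, so atoms get smaller; moving down, a new shell is opened and atoms get larger.
Neither a single period nor a single group — weigh both effects.
Mg > F: relative to F, both the across-period and down-group shifts push Mg's atomic radius up.
Ca > Mg: Ca sits below Mg in group 2, so the down-group effect alone puts Ca larger.
For reference (pm): F 64, Mg 139, Ca 171.
So from largest to smallest: Ca > Mg > F.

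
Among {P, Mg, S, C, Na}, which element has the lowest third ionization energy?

P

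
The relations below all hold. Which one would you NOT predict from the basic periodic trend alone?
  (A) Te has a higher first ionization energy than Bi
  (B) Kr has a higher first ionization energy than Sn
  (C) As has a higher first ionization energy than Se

The general trend: first ionization energy increases across a period and decreases down a group.
(A) Te (period 5, group 16) vs Bi (period 6, group 15): the stated order agrees with the simple trend.
(B) Kr (period 4, group 18) vs Sn (period 5, group 14): the stated order agrees with the simple trend.
(C) As (period 4, group 15) vs Se (period 4, group 16): the stated order contradicts the simple trend.
The exception is (C): Se (4p⁴) ionizes more easily than half-filled As (4p³).

(C)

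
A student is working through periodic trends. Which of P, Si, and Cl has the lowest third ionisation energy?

P

The third ionization energy removes an electron from the +2 ion. For each element: P²⁺ still has 3 valence electrons; Si²⁺ still has 2 valence electrons; Cl²⁺ still has 5 valence electrons.
All are still removing valence electrons, so compare the +2 ions as you would atoms: IE_3 generally rises across a period (higher Z_eff) and falls down a group (larger shell), subject to the usual subshell exceptions.
Valence configurations: P²⁺ [Ne]3s²3p¹, Si²⁺ [Ne]3s², Cl²⁺ [Ne]3s²3p³.
P²⁺ loses a lone 3p electron whereas Si²⁺ must break into a filled 3s² pair, so IE_3(Si) > IE_3(P) even though P has the higher nuclear charge.
Approximate IE_3 values (kJ/mol): P 2914, Si 3232, Cl 3822.
So the third ionization energies run P < Si < Cl.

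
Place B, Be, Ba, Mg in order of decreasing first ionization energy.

Be > B > Mg > Ba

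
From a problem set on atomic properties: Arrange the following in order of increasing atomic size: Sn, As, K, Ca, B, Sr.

B is in period 2, group 13; K is in period 4, group 1; Ca is in period 4, group 2; As is in period 4, group 15; Sr is in period 5, group 2; Sn is in period 5, group 14.
Across a period the added protons contract the valence shell; down a group each new principal shell makes the atom larger.
Neither a single period nor a single group — weigh both effects.
As > B: period and group pull opposite ways; the down-group shift dominates (121 vs 85 pm).
Sn > As: relative to As, both the across-period and down-group shifts push Sn's atomic radius up.
Ca > Sn: period and group pull opposite ways; the across-period shift dominates (171 vs 140 pm).
Sr > Ca: Sr sits below Ca in group 2, so the down-group effect alone puts Sr larger.
K > Sr: the two effects oppose for this pair; the across-period effect wins (196 vs 185 pm).
For reference (pm): B 85, K 196, Ca 171, As 121, Sr 185, Sn 140.
So from smallest to largest: B < As < Sn < Ca < Sr < K.

B < As < Sn < Ca < Sr < K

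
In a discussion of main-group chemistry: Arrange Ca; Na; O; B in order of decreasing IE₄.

B > Na > O > Ca

Consider each +3 ion: Ca³⁺ is already 1 electron into the core; Na³⁺ is already 2 electrons into the core; O³⁺ still has 3 valence electrons; B³⁺ is the bare [He] core.
Usually core removal costs more than valence removal, but here the competition is close: a tightly held n=2 valence electron can cost more to remove than an n=3 core electron, so the actual values have to decide it.
Approximate IE_4 values (kJ/mol): Ca 6491, Na 9543, O 7469, B 25026.
Putting it together, IE_4: Ca < O < Na < B.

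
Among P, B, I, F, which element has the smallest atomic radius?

F

B is in period 2, group 13; F is in period 2, group 17; P is in period 3, group 15; I is in period 5, group 17.
Atomic radius shrinks across a period as nuclear charge pulls the same shell inward, and grows down a group as new shells are added.
Here both period and group differ, so the two effects have to be weighed against each other.
B > F: both are in period 2; the period trend gives B the larger value.
P > B: period and group pull opposite ways; the down-group shift dominates (111 vs 85 pm).
I > P: period and group pull opposite ways; the down-group shift dominates (133 vs 111 pm).
Tabulated atomic radius (pm): B 85, F 64, P 111, I 133.
The smallest atomic radius among these belongs to F.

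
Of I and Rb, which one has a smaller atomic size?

Rb is in period 5, group 1; I is in period 5, group 17.
Moving right in a period, electrons are added to the same shell under a stronger nuclear pull, so atoms get smaller; moving down, a new shell is opened and atoms get larger.
All lie in period 5, so atomic radius increases right to left.
So I has the smaller atomic size (I < Rb).

I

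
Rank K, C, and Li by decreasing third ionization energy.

Li > C > K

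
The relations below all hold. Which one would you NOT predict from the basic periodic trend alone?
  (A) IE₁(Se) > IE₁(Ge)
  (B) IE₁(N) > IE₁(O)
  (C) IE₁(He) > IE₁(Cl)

The general trend: first ionization energy increases across a period and decreases down a group.
(A) Se (period 4, group 16) vs Ge (period 4, group 14): the stated order agrees with the simple trend.
(B) N (period 2, group 15) vs O (period 2, group 16): the stated order contradicts the simple trend.
(C) He (period 1, group 18) vs Cl (period 3, group 17): the stated order agrees with the simple trend.
The exception is (B): pairing an electron in O's 2p⁴ costs repulsion energy, so O ionizes more easily than half-filled N (2p³).

(B)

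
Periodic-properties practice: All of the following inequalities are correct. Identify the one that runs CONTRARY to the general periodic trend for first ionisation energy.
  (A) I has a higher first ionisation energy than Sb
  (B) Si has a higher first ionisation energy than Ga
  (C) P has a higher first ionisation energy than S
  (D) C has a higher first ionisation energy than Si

(C)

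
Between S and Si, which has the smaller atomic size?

Si is in period 3, group 14; S is in period 3, group 16.
Moving right in a period, electrons are added to the same shell under a stronger nuclear pull, so atoms get smaller; moving down, a new shell is opened and atoms get larger.
All lie in period 3, so atomic radius increases right to left.
So S has the smaller atomic size (S < Si).

S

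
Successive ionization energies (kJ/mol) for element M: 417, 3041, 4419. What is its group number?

Group 1

Look for the largest jump between consecutive ionization energies: IE2/IE1 ≈ 7.3, far larger than any earlier ratio.
That jump marks the point where a core electron is being removed. So the atom has 1 valence electron.
A main-group element with 1 valence electron is in group 1.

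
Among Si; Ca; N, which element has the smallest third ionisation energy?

Si

Consider each +2 ion: Si²⁺ still has 2 valence electrons; Ca²⁺ is the bare [Ar] core; N²⁺ still has 3 valence electrons.
Pulling an electron out of a noble-gas core costs far more than removing a remaining valence electron, so Ca sits at the high end of IE_3.
Valence configurations: Si²⁺ [Ne]3s², N²⁺ [He]2s²2p¹.
Approximate IE_3 values (kJ/mol): Si 3232, Ca 4912, N 4578.
So the third ionization energies run Si < N < Ca.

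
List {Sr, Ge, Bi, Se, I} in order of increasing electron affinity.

Adding an electron releases more energy for atoms nearer the top right (short of the noble gases).
These span different periods and groups, so the two trends combine.
Bi > Sr: period and group pull opposite ways; the across-period shift dominates (91 vs 5 kJ/mol).
Ge > Bi: the two effects oppose for this pair; the down-group effect wins (119 vs 91 kJ/mol).
Se > Ge: Se lies to the right of Ge in period 4, so the across-period effect alone puts Se higher.
I > Se: the two effects oppose for this pair; the across-period effect wins (295 vs 195 kJ/mol).
Tabulated electron affinity (kJ/mol): Ge 119, Se 195, Sr 5, I 295, Bi 91.
So from lowest to highest: Sr < Bi < Ge < Se < I.

Sr < Bi < Ge < Se < I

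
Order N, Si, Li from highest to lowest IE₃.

Li > N > Si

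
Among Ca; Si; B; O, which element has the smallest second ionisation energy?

Ca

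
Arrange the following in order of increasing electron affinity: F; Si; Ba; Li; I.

Li is in period 2, group 1; F is in period 2, group 17; Si is in period 3, group 14; I is in period 5, group 17; Ba is in period 6, group 2.
Adding an electron releases more energy for atoms nearer the top right (short of the noble gases).
Here both period and group differ, so the two effects have to be weighed against each other.
Li > Ba: period and group pull opposite ways; the down-group shift dominates (60 vs 14 kJ/mol).
Si > Li: period and group pull opposite ways; the across-period shift dominates (134 vs 60 kJ/mol).
I > Si: period and group pull opposite ways; the across-period shift dominates (295 vs 134 kJ/mol).
F > I: F sits above I in group 17, so the down-group effect alone puts F higher.
For reference (kJ/mol): Li 60, F 328, Si 134, I 295, Ba 14.
So from lowest to highest: Ba < Li < Si < I < F.

Ba < Li < Si < I < F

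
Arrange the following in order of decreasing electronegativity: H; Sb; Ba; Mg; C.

C > H > Sb > Mg > Ba

H is in period 1, group 1; C is in period 2, group 14; Mg is in period 3, group 2; Sb is in period 5, group 15; Ba is in period 6, group 2.
Electronegativity increases across a period and decreases down a group, tracking effective nuclear charge and atomic size.
These span different periods and groups, so the two trends combine.
Mg > Ba: they share group 2; the group trend gives Mg the larger value.
Sb > Mg: period and group pull opposite ways; the across-period shift dominates (2.05 vs 1.31).
H > Sb: the two effects oppose for this pair; the down-group effect wins (2.20 vs 2.05).
C > H: the two effects oppose for this pair; the across-period effect wins (2.55 vs 2.20).
Tabulated electronegativity (Pauling): H 2.20, C 2.55, Mg 1.31, Sb 2.05, Ba 0.89.
So from highest to lowest: C > H > Sb > Mg > Ba.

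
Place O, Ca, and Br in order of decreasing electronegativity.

O > Br > Ca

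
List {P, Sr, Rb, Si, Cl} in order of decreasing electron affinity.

Cl, Si, P, Rb, Sr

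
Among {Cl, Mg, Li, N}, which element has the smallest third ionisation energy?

Consider each +2 ion: Cl²⁺ still has 5 valence electrons; Mg²⁺ is the bare [Ne] core; Li²⁺ is already 1 electron into the core; N²⁺ still has 3 valence electrons.
Pulling an electron out of a noble-gas core costs far more than removing a remaining valence electron, so Mg and Li sit at the high end of IE_3.
Valence configurations: Cl²⁺ [Ne]3s²3p³, N²⁺ [He]2s²2p¹.
Approximate IE_3 values (kJ/mol): Cl 3822, Mg 7733, Li 11815, N 4578.
Overall IE_3 order: Cl < N < Mg < Li.

Cl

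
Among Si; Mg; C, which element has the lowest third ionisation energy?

Si

The third ionization energy removes an electron from the +2 ion. For each element: Si²⁺ still has 2 valence electrons; Mg²⁺ is the bare [Ne] core; C²⁺ still has 2 valence electrons.
Core electrons are held far more tightly than valence electrons, so Mg tops the IE_3 order.
Valence configurations: Si²⁺ [Ne]3s², C²⁺ [He]2s².
The numbers (kJ/mol): Si 3232, Mg 7733, C 4620.
Putting it together, IE_3: Si < C < Mg.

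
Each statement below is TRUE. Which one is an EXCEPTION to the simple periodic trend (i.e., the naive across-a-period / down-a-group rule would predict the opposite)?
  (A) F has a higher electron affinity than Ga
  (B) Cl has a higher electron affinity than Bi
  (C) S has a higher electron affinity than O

(C)

The general trend: electron affinity increases across a period and decreases down a group.
(A) F (period 2, group 17) vs Ga (period 4, group 13): the stated order agrees with the simple trend.
(B) Cl (period 3, group 17) vs Bi (period 6, group 15): the stated order agrees with the simple trend.
(C) S (period 3, group 16) vs O (period 2, group 16): the stated order contradicts the simple trend.
The exception is (C): the compact 2p subshell of O repels the added electron more than S's larger 3p does.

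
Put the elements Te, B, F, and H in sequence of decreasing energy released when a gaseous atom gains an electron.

Adding an electron releases more energy for atoms nearer the top right (short of the noble gases).
Here both period and group differ, so the two effects have to be weighed against each other.
H > B: the two effects oppose for this pair; the down-group effect wins (73 vs 27 kJ/mol).
Te > H: the two effects oppose for this pair; the across-period effect wins (190 vs 73 kJ/mol).
F > Te: both effects reinforce here, so F is clearly the higher of the two.
Approximate values (kJ/mol): H 73, B 27, F 328, Te 190.
So from highest to lowest: F > Te > H > B.

F > Te > H > B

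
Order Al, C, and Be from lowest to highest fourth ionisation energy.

After 3 electrons have been removed, what remains? Al³⁺ is the bare [Ne] core; C³⁺ still has 1 valence electron; Be³⁺ is already 1 electron into the core.
Core electrons are held far more tightly than valence electrons, so Al and Be top the IE_4 order.
Tabulated IE_4 (kJ/mol): Al 11577, C 6223, Be 21007.
So the fourth ionization energies run C < Al < Be.

C < Al < Be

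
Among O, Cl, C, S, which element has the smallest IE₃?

The third ionization energy removes an electron from the +2 ion. For each element: O²⁺ still has 4 valence electrons; Cl²⁺ still has 5 valence electrons; C²⁺ still has 2 valence electrons; S²⁺ still has 4 valence electrons.
All are still removing valence electrons, so compare the +2 ions as you would atoms: IE_3 generally rises across a period (higher Z_eff) and falls down a group (larger shell), subject to the usual subshell exceptions.
Valence configurations: O²⁺ [He]2s²2p², Cl²⁺ [Ne]3s²3p³, C²⁺ [He]2s², S²⁺ [Ne]3s²3p².
Approximate IE_3 values (kJ/mol): O 5300, Cl 3822, C 4620, S 3357.
Overall IE_3 order: S < Cl < C < O.

S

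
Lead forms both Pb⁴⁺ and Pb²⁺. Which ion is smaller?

Both ions have Z = 82 protons, but Pb⁴⁺ has lost more electrons, so its remaining electrons feel a larger effective nuclear charge per electron and are pulled in more tightly.
Higher positive charge → smaller ion, so Pb²⁺ > Pb⁴⁺.

Pb⁴⁺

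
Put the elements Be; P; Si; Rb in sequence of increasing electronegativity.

Rb < Be < Si < P

EN rises left→right (higher Z_eff, smaller atoms) and falls top→bottom (larger, more shielded atoms).
These span different periods and groups, so the two trends combine.
Be > Rb: both effects reinforce here, so Be is clearly the higher of the two.
Si > Be: period and group pull opposite ways; the across-period shift dominates (1.90 vs 1.57).
P > Si: P lies to the right of Si in period 3, so the across-period effect alone puts P higher.
Approximate values (Pauling): Be 1.57, Si 1.90, P 2.19, Rb 0.82.
So from lowest to highest: Rb < Be < Si < P.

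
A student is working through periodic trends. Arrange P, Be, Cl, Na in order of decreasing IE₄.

Be > Na > Cl > P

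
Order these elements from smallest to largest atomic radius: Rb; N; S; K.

Atomic radius shrinks across a period as nuclear charge pulls the same shell inward, and grows down a group as new shells are added.
Here both period and group differ, so the two effects have to be weighed against each other.
S > N: the two effects oppose for this pair; the down-group effect wins (103 vs 71 pm).
K > S: both effects reinforce here, so K is clearly the larger of the two.
Rb > K: they share group 1; the group trend gives Rb the larger value.
Tabulated atomic radius (pm): N 71, S 103, K 196, Rb 210.
So from smallest to largest: N < S < K < Rb.

N < S < K < Rb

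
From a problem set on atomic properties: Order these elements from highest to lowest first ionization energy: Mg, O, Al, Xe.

O > Xe > Mg > Al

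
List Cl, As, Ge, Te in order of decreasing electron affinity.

Cl > Te > Ge > As

Cl is in period 3, group 17; Ge is in period 4, group 14; As is in period 4, group 15; Te is in period 5, group 16.
Atoms with high Z_eff and room in the valence shell (especially the halogens) have the most exothermic electron affinities.
Here both period and group differ, so the two effects have to be weighed against each other.
Ge > As: this pair runs against the simple trend — see the exception note.
Te > Ge: period and group pull opposite ways; the across-period shift dominates (190 vs 119 kJ/mol).
Cl > Te: relative to Te, both the across-period and down-group shifts push Cl's electron affinity up.
Note the exception: Ge has a higher electron affinity than As, contrary to the simple trend — adding an electron to As's half-filled 4p³ is unfavourable, so Ge (4p²) has the more exothermic EA.
For reference (kJ/mol): Cl 349, Ge 119, As 78, Te 190.
So from highest to lowest: Cl > Te > Ge > As.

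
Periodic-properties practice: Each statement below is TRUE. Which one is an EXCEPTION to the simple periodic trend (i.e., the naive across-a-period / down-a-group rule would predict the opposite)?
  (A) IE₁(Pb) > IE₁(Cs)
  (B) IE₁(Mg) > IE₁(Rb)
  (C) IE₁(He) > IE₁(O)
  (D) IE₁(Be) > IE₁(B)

The general trend: IE₁ increases across a period and decreases down a group.
(A) Pb (period 6, group 14) vs Cs (period 6, group 1): the stated order agrees with the simple trend.
(B) Mg (period 3, group 2) vs Rb (period 5, group 1): the stated order agrees with the simple trend.
(C) He (period 1, group 18) vs O (period 2, group 16): the stated order agrees with the simple trend.
(D) Be (period 2, group 2) vs B (period 2, group 13): the stated order contradicts the simple trend.
The exception is (D): removing B's lone 2p electron is easier than breaking Be's filled 2s².

(D)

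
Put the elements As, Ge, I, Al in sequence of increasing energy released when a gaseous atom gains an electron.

Al < As < Ge < I

Al is in period 3, group 13; Ge is in period 4, group 14; As is in period 4, group 15; I is in period 5, group 17.
EA tends to increase across a period and decrease down a group, though the pattern is less regular than for IE or radius.
These span different periods and groups, so the two trends combine.
As > Al: period and group pull opposite ways; the across-period shift dominates (78 vs 42 kJ/mol).
Ge > As: this pair runs against the simple trend — see the exception note.
I > Ge: the two effects oppose for this pair; the across-period effect wins (295 vs 119 kJ/mol).
Note the exception: Ge has a higher electron affinity than As, contrary to the simple trend — adding an electron to As's half-filled 4p³ is unfavourable, so Ge (4p²) has the more exothermic EA.
For reference (kJ/mol): Al 42, Ge 119, As 78, I 295.
So from lowest to highest: Al < As < Ge < I.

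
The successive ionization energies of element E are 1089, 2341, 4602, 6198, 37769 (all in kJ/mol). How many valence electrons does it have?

4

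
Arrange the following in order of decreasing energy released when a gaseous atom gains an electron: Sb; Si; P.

Si is in period 3, group 14; P is in period 3, group 15; Sb is in period 5, group 15.
Adding an electron releases more energy for atoms nearer the top right (short of the noble gases).
Neither a single period nor a single group — weigh both effects.
Sb > P: this pair runs against the simple trend — see the exception note.
Si > Sb: the two effects oppose for this pair; the down-group effect wins (134 vs 103 kJ/mol).
Note the exception: Sb has a higher electron affinity than P, contrary to the simple trend — both are half-filled np³, but the pairing/repulsion penalty for the added electron shrinks as the p orbitals become larger and more diffuse down the group, and for Sb that outweighs the weaker nuclear attraction.
Note the exception: Si has a higher electron affinity than P, contrary to the simple trend — adding an electron to P's half-filled 3p³ is unfavourable, so Si (3p²) has the more exothermic EA.
For reference (kJ/mol): Si 134, P 72, Sb 103.
So from highest to lowest: Si > Sb > P.

Si, Sb, P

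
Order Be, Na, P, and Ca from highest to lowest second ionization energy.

Na > P > Be > Ca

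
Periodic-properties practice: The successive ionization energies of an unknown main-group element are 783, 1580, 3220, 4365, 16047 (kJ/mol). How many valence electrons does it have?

Look for the largest jump between consecutive ionization energies: IE5/IE4 ≈ 3.7, far larger than any earlier ratio.
That jump marks the point where a core electron is being removed. So the atom has 4 valence electrons.

4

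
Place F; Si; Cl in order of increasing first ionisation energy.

F is in period 2, group 17; Si is in period 3, group 14; Cl is in period 3, group 17.
Across a period the outer electron is held more tightly (higher IE₁); down a group it sits in a higher shell, more shielded, and comes off more easily.
Neither a single period nor a single group — weigh both effects.
Cl > Si: Cl lies to the right of Si in period 3, so the across-period effect alone puts Cl higher.
F > Cl: F sits above Cl in group 17, so the down-group effect alone puts F higher.
Tabulated first ionization energy (kJ/mol): F 1681, Si 786, Cl 1251.
So from lowest to highest: Si < Cl < F.

Si < Cl < F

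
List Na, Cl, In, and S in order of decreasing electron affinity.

Cl, S, Na, In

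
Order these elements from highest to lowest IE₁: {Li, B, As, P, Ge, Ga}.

P > As > B > Ge > Ga > Li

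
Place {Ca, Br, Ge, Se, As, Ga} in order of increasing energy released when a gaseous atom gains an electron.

Ca < Ga < As < Ge < Se < Br

Ca is in period 4, group 2; Ga is in period 4, group 13; Ge is in period 4, group 14; As is in period 4, group 15; Se is in period 4, group 16; Br is in period 4, group 17.
Electron affinity generally becomes more exothermic across a period toward the halogens and less exothermic down a group.
All lie in period 4; the across-period trend (electron affinity increases left to right) applies, with the exception below.
Note the exception: Ge has a higher electron affinity than As, contrary to the simple trend — adding an electron to As's half-filled 4p³ is unfavourable, so Ge (4p²) has the more exothermic EA.
Approximate values (kJ/mol): Ca 2, Ga 29, Ge 119, As 78, Se 195, Br 325.
So from lowest to highest: Ca < Ga < As < Ge < Se < Br.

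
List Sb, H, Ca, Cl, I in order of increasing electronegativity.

Ca < Sb < H < I < Cl

H is in period 1, group 1; Cl is in period 3, group 17; Ca is in period 4, group 2; Sb is in period 5, group 15; I is in period 5, group 17.
EN rises left→right (higher Z_eff, smaller atoms) and falls top→bottom (larger, more shielded atoms).
Neither a single period nor a single group — weigh both effects.
Sb > Ca: the two effects oppose for this pair; the across-period effect wins (2.05 vs 1.00).
H > Sb: the two effects oppose for this pair; the down-group effect wins (2.20 vs 2.05).
I > H: period and group pull opposite ways; the across-period shift dominates (2.66 vs 2.20).
Cl > I: they share group 17; the group trend gives Cl the larger value.
Approximate values (Pauling): H 2.20, Cl 3.16, Ca 1.00, Sb 2.05, I 2.66.
So from lowest to highest: Ca < Sb < H < I < Cl.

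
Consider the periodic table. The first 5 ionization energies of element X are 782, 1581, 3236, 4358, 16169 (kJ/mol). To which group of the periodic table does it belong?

Group 14

Look for the largest jump between consecutive ionization energies: IE5/IE4 ≈ 3.7, far larger than any earlier ratio.
That jump marks the point where a core electron is being removed. So the atom has 4 valence electrons.
A main-group element with 4 valence electrons is in group 14.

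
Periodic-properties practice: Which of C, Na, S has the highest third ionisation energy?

The third ionization energy removes an electron from the +2 ion. For each element: C²⁺ still has 2 valence electrons; Na²⁺ is already 1 electron into the core; S²⁺ still has 4 valence electrons.
Core electrons are held far more tightly than valence electrons, so Na tops the IE_3 order.
Valence configurations: C²⁺ [He]2s², S²⁺ [Ne]3s²3p².
Approximate IE_3 values (kJ/mol): C 4620, Na 6910, S 3357.
So the third ionization energies run S < C < Na.

Na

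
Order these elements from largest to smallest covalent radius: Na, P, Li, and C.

Na > Li > P > C

Li is in period 2, group 1; C is in period 2, group 14; Na is in period 3, group 1; P is in period 3, group 15.
Across a period the added protons contract the valence shell; down a group each new principal shell makes the atom larger.
These span different periods and groups, so the two trends combine.
P > C: period and group pull opposite ways; the down-group shift dominates (111 vs 75 pm).
Li > P: period and group pull opposite ways; the across-period shift dominates (133 vs 111 pm).
Na > Li: Na sits below Li in group 1, so the down-group effect alone puts Na larger.
For reference (pm): Li 133, C 75, Na 155, P 111.
So from largest to smallest: Na > Li > P > C.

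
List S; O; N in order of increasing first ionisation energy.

S, O, N

Removing the outermost electron gets harder across a period and easier down a group.
Here both period and group differ, so the two effects have to be weighed against each other.
O > S: O sits above S in group 16, so the down-group effect alone puts O higher.
N > O: this pair runs against the simple trend — see the exception note.
Note the exception: N has a higher first ionization energy than O, contrary to the simple trend — pairing an electron in O's 2p⁴ costs repulsion energy, so O ionizes more easily than half-filled N (2p³).
For reference (kJ/mol): N 1402, O 1314, S 1000.
So from lowest to highest: S < O < N.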